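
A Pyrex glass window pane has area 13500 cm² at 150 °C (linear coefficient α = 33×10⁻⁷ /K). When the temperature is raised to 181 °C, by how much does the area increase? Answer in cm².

ΔA = 2.76 cm²

Area coefficient ≈ 2α; |ΔT| = 31 K
ΔA = 2αA₀ΔT = 2(33×10⁻⁷)(13500)(31) = 2.76 cm²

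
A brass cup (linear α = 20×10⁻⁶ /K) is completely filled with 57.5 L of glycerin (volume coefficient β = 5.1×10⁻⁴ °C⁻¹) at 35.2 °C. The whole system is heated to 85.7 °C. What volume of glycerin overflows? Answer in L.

The cup also expands: β_container ≈ 3α = 6.0×10⁻⁵ /K
Net overflow = V₀(β_liq − 3α_cont)ΔT
β − 3α = 5.10×10⁻⁴ − 6.0×10⁻⁵ = 4.50×10⁻⁴ /K; ΔT = 50.5 K
ΔV = 57.5 × 4.50×10⁻⁴ × 50.5 = 1.31 L

1.31 L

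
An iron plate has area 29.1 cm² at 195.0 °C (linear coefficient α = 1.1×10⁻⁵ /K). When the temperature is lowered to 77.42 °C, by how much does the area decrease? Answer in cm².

ΔA = 0.0753 cm²

Area coefficient ≈ 2α; |ΔT| = 117.58 K
ΔA = 2αA₀ΔT = 2(1.1×10⁻⁵)(29.1)(117.58) = 0.0753 cm²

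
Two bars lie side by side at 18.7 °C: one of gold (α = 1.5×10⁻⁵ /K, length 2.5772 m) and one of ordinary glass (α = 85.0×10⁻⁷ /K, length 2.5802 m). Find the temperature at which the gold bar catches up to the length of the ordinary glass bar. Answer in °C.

L₁(1 + α₁ΔT) = L₂(1 + α₂ΔT) ⇒ ΔT = (L₂ − L₁)/(α₁L₁ − α₂L₂)
L₂ − L₁ = 2.5802 − 2.5772 = 3.00×10⁻³ m
α₁L₁ − α₂L₂ = 1.5×10⁻⁵×2.5772 − 85.0×10⁻⁷×2.5802 = 1.67263×10⁻⁵ m/K
ΔT = 3.00×10⁻³ / 1.67263×10⁻⁵ = 179.358 K
T = 18.7 + 179.358 = 198.058 °C

T = 198.1 °C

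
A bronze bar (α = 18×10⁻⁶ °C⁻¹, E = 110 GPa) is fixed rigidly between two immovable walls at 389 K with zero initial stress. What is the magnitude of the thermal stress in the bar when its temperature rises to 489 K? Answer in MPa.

σ = 198 MPa

Fully constrained: the free strain ε = αΔT is blocked, so σ = Eε = EαΔT.
|ΔT| = 100 K
σ = 110×10⁹ × 18×10⁻⁶ × 100 = 1.98×10⁸ Pa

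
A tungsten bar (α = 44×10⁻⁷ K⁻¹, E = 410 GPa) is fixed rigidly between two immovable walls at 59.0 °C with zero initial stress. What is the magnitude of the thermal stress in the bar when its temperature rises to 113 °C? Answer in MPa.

σ = 97.4 MPa

Fully constrained: the free strain ε = αΔT is blocked, so σ = Eε = EαΔT.
|ΔT| = 54.0 K
σ = 410×10⁹ × 44×10⁻⁷ × 54.0 = 9.74×10⁷ Pa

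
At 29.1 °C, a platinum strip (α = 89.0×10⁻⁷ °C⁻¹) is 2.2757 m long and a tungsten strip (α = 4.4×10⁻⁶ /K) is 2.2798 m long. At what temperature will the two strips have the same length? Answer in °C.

T = 430.2 °C

L₁(1 + α₁ΔT) = L₂(1 + α₂ΔT) ⇒ ΔT = (L₂ − L₁)/(α₁L₁ − α₂L₂)
L₂ − L₁ = 2.2798 − 2.2757 = 4.10×10⁻³ m
α₁L₁ − α₂L₂ = 89.0×10⁻⁷×2.2757 − 4.4×10⁻⁶×2.2798 = 1.022261×10⁻⁵ m/K
ΔT = 4.10×10⁻³ / 1.022261×10⁻⁵ = 401.072 K
T = 29.1 + 401.072 = 430.172 °C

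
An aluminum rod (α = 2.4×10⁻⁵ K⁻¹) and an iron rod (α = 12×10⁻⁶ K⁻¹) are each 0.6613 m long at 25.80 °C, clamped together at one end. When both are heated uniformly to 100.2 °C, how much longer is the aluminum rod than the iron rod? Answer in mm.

ΔT = 74.40 K
aluminum: ΔL = 2.4×10⁻⁵ × 0.6613 m × 74.40 = 1.1808×10⁻³ m = 1.1808 mm
iron: ΔL = 12×10⁻⁶ × 0.6613 m × 74.40 = 5.9041×10⁻⁴ m = 0.59041 mm
difference = 1.1808 − 0.59041 = 0.59039 mm

0.590 mm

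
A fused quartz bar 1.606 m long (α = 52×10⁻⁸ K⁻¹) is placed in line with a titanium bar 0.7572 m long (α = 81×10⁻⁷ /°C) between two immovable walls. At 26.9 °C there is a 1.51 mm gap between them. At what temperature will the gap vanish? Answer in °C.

T = 244 °C

Gap closes when ΔL₁ + ΔL₂ = 1.51 mm = 1.51×10⁻³ m
(α₁L₁ + α₂L₂)ΔT = g
α₁L₁ + α₂L₂ = 52×10⁻⁸×1.606 + 81×10⁻⁷×0.7572 = 6.96844×10⁻⁶ m/K
ΔT = 1.51×10⁻³ / 6.96844×10⁻⁶ = 216.69 K
T = 26.9 + 216.69 = 243.59 °C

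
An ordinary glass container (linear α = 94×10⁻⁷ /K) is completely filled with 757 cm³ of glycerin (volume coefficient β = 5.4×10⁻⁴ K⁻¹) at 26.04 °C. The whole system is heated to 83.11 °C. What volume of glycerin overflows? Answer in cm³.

22.1 cm³

The container also expands: β_container ≈ 3α = 2.82×10⁻⁵ /K
Net overflow = V₀(β_liq − 3α_cont)ΔT
β − 3α = 5.40×10⁻⁴ − 2.82×10⁻⁵ = 5.118×10⁻⁴ /K; ΔT = 57.07 K
ΔV = 757 × 5.118×10⁻⁴ × 57.07 = 22.1 cm³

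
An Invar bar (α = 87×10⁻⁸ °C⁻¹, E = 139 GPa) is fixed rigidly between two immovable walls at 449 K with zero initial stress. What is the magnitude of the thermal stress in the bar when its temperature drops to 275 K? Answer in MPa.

σ = 21.0 MPa

Fully constrained: the free strain ε = αΔT is blocked, so σ = Eε = EαΔT.
|ΔT| = 174 K
σ = 139×10⁹ × 87×10⁻⁸ × 174 = 2.10×10⁷ Pa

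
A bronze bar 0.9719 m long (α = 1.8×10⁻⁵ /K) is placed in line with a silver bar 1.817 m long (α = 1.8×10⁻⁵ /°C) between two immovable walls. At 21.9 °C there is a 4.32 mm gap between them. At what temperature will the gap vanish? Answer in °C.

T = 108 °C

Gap closes when ΔL₁ + ΔL₂ = 4.32 mm = 4.32×10⁻³ m
(α₁L₁ + α₂L₂)ΔT = g
α₁L₁ + α₂L₂ = 1.8×10⁻⁵×0.9719 + 1.8×10⁻⁵×1.817 = 5.02002×10⁻⁵ m/K
ΔT = 4.32×10⁻³ / 5.02002×10⁻⁵ = 86.06 K
T = 21.9 + 86.06 = 107.96 °C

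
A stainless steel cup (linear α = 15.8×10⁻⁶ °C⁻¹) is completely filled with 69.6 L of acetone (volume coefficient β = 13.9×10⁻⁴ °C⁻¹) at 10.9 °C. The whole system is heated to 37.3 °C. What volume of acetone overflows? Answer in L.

2.47 L

The cup also expands: β_container ≈ 3α = 4.74×10⁻⁵ /K
Net overflow = V₀(β_liq − 3α_cont)ΔT
β − 3α = 1.39×10⁻³ − 4.74×10⁻⁵ = 1.3426×10⁻³ /K; ΔT = 26.4 K
ΔV = 69.6 × 1.3426×10⁻³ × 26.4 = 2.47 L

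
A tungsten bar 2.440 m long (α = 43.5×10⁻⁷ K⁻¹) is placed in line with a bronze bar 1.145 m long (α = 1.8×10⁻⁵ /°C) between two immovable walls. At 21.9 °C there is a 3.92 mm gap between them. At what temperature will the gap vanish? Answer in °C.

Gap closes when ΔL₁ + ΔL₂ = 3.92 mm = 3.92×10⁻³ m
(α₁L₁ + α₂L₂)ΔT = g
α₁L₁ + α₂L₂ = 43.5×10⁻⁷×2.440 + 1.8×10⁻⁵×1.145 = 3.1224×10⁻⁵ m/K
ΔT = 3.92×10⁻³ / 3.1224×10⁻⁵ = 125.54 K
T = 21.9 + 125.54 = 147.44 °C

T = 147 °C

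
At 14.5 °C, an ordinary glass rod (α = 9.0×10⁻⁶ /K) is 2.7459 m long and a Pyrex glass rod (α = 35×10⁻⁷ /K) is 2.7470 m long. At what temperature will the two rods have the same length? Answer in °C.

Equal length when α₁L₁ΔT − α₂L₂ΔT = L₂ − L₁ = 1.10×10⁻³ m
α₁L₁ = 2.47131×10⁻⁵, α₂L₂ = 9.6145×10⁻⁶ → Δ(αL) = 1.50986×10⁻⁵ m/K
ΔT = 1.10×10⁻³ / 1.50986×10⁻⁵ = 72.8544 K, so T = 14.5 + 72.8544 = 87.3544 °C

T = 87.35 °C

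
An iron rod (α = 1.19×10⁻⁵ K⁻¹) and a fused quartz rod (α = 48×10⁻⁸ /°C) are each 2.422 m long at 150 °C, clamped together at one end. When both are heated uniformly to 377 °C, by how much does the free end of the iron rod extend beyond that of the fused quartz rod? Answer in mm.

6.28 mm

ΔT = 227 K
iron: ΔL = 1.19×10⁻⁵ × 2.422 m × 227 = 6.5425×10⁻³ m = 6.5425 mm
fused quartz: ΔL = 48×10⁻⁸ × 2.422 m × 227 = 2.6390×10⁻⁴ m = 0.26390 mm
difference = 6.5425 − 0.26390 = 6.2786 mm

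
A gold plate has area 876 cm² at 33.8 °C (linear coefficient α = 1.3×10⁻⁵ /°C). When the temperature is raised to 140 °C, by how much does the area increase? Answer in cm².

ΔA = 2.42 cm²

Area coefficient ≈ 2α; |ΔT| = 106.2 K
ΔA = 2αA₀ΔT = 2(1.3×10⁻⁵)(876)(106.2) = 2.42 cm²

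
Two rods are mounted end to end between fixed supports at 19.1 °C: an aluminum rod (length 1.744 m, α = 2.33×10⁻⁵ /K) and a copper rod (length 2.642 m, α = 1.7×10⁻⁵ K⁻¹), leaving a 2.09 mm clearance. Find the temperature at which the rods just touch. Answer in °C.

T = 43.5 °C

α₁L₁ = 4.06352×10⁻⁵ m/K, α₂L₂ = 4.4914×10⁻⁵ m/K → total 8.55492×10⁻⁵ m/K
ΔT = g/(α₁L₁+α₂L₂) = 2.09×10⁻³ / 8.55492×10⁻⁵ = 24.430 K
T = 19.1 + 24.430 = 43.530 °C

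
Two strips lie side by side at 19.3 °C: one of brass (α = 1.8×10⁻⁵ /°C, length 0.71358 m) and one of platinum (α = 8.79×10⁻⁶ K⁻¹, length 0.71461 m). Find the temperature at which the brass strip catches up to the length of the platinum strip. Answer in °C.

T = 176.2 °C

L₁(1 + α₁ΔT) = L₂(1 + α₂ΔT) ⇒ ΔT = (L₂ − L₁)/(α₁L₁ − α₂L₂)
L₂ − L₁ = 0.71461 − 0.71358 = 1.03×10⁻³ m
α₁L₁ − α₂L₂ = 1.8×10⁻⁵×0.71358 − 8.79×10⁻⁶×0.71461 = 6.5630181×10⁻⁶ m/K
ΔT = 1.03×10⁻³ / 6.5630181×10⁻⁶ = 156.940 K
T = 19.3 + 156.940 = 176.240 °C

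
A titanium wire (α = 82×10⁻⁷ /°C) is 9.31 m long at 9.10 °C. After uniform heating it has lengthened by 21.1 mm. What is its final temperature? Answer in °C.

T = 285 °C

ΔL = αL₀ΔT ⇒ ΔT = ΔL / (αL₀)
ΔT = 21.1×10⁻³ m / (82×10⁻⁷ × 9.31 m) = 276.39 K
T = 9.10 + 276.39 = 285.49 °C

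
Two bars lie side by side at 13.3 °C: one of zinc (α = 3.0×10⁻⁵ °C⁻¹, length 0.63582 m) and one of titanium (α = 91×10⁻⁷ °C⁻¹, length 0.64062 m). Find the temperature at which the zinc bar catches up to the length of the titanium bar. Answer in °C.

T = 375.7 °C

L₁(1 + α₁ΔT) = L₂(1 + α₂ΔT) ⇒ ΔT = (L₂ − L₁)/(α₁L₁ − α₂L₂)
L₂ − L₁ = 0.64062 − 0.63582 = 4.80×10⁻³ m
α₁L₁ − α₂L₂ = 3.0×10⁻⁵×0.63582 − 91×10⁻⁷×0.64062 = 1.3244958×10⁻⁵ m/K
ΔT = 4.80×10⁻³ / 1.3244958×10⁻⁵ = 362.402 K
T = 13.3 + 362.402 = 375.702 °C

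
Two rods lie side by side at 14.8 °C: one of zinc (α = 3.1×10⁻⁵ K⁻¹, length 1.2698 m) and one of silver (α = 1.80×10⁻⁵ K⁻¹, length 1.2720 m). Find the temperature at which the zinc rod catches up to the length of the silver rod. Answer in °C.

L₁(1 + α₁ΔT) = L₂(1 + α₂ΔT) ⇒ ΔT = (L₂ − L₁)/(α₁L₁ − α₂L₂)
L₂ − L₁ = 1.2720 − 1.2698 = 2.20×10⁻³ m
α₁L₁ − α₂L₂ = 3.1×10⁻⁵×1.2698 − 1.80×10⁻⁵×1.2720 = 1.64678×10⁻⁵ m/K
ΔT = 2.20×10⁻³ / 1.64678×10⁻⁵ = 133.594 K
T = 14.8 + 133.594 = 148.394 °C

T = 148.4 °C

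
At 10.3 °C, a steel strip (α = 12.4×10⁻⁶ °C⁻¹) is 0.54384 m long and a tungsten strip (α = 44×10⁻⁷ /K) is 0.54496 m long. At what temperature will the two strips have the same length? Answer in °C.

L₁(1 + α₁ΔT) = L₂(1 + α₂ΔT) ⇒ ΔT = (L₂ − L₁)/(α₁L₁ − α₂L₂)
L₂ − L₁ = 0.54496 − 0.54384 = 1.12×10⁻³ m
α₁L₁ − α₂L₂ = 12.4×10⁻⁶×0.54384 − 44×10⁻⁷×0.54496 = 4.345792×10⁻⁶ m/K
ΔT = 1.12×10⁻³ / 4.345792×10⁻⁶ = 257.721 K
T = 10.3 + 257.721 = 268.021 °C

T = 268.0 °C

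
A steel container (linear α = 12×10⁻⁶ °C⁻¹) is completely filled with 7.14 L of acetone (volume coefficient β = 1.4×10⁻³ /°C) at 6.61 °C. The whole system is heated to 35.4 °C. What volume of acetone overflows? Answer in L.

0.280 L

The container also expands: β_container ≈ 3α = 3.6×10⁻⁵ /K
Net overflow = V₀(β_liq − 3α_cont)ΔT
β − 3α = 1.40×10⁻³ − 3.6×10⁻⁵ = 1.364×10⁻³ /K; ΔT = 28.79 K
ΔV = 7.14 × 1.364×10⁻³ × 28.79 = 0.280 L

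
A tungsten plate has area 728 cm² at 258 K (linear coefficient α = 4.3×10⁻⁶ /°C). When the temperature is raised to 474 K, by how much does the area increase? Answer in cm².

Area coefficient ≈ 2α; |ΔT| = 216 K
ΔA = 2αA₀ΔT = 2(4.3×10⁻⁶)(728)(216) = 1.35 cm²

ΔA = 1.35 cm²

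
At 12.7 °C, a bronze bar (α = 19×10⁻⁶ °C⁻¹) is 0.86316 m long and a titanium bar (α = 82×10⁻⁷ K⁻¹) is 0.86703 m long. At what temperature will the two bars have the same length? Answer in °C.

T = 429.3 °C

L₁(1 + α₁ΔT) = L₂(1 + α₂ΔT) ⇒ ΔT = (L₂ − L₁)/(α₁L₁ − α₂L₂)
L₂ − L₁ = 0.86703 − 0.86316 = 3.87×10⁻³ m
α₁L₁ − α₂L₂ = 19×10⁻⁶×0.86316 − 82×10⁻⁷×0.86703 = 9.290394×10⁻⁶ m/K
ΔT = 3.87×10⁻³ / 9.290394×10⁻⁶ = 416.559 K
T = 12.7 + 416.559 = 429.259 °C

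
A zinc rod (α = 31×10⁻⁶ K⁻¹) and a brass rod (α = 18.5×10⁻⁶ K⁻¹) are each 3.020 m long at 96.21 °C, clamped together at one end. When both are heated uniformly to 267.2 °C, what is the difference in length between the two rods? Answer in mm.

6.45 mm

ΔT = 170.99 K
zinc: ΔL = 31×10⁻⁶ × 3.020 m × 170.99 = 1.6008×10⁻² m = 16.008 mm
brass: ΔL = 18.5×10⁻⁶ × 3.020 m × 170.99 = 9.5532×10⁻³ m = 9.5532 mm
difference = 16.008 − 9.5532 = 6.4548 mm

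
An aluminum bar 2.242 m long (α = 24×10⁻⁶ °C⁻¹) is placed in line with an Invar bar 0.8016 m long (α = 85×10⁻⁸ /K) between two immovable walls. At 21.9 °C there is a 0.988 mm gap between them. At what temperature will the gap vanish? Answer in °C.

Gap closes when ΔL₁ + ΔL₂ = 0.988 mm = 9.88×10⁻⁴ m
(α₁L₁ + α₂L₂)ΔT = g
α₁L₁ + α₂L₂ = 24×10⁻⁶×2.242 + 85×10⁻⁸×0.8016 = 5.448936×10⁻⁵ m/K
ΔT = 9.88×10⁻⁴ / 5.448936×10⁻⁵ = 18.132 K
T = 21.9 + 18.132 = 40.032 °C

T = 40.0 °C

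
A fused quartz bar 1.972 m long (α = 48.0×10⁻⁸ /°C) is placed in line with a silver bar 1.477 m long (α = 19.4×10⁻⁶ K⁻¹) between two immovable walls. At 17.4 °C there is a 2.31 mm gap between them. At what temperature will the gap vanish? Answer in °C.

Gap closes when ΔL₁ + ΔL₂ = 2.31 mm = 2.31×10⁻³ m
(α₁L₁ + α₂L₂)ΔT = g
α₁L₁ + α₂L₂ = 48.0×10⁻⁸×1.972 + 19.4×10⁻⁶×1.477 = 2.960036×10⁻⁵ m/K
ΔT = 2.31×10⁻³ / 2.960036×10⁻⁵ = 78.040 K
T = 17.4 + 78.040 = 95.440 °C

T = 95.4 °C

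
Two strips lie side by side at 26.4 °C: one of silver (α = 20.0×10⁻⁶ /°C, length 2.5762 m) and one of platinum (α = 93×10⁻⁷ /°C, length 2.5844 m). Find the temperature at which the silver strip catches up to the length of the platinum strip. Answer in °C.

T = 324.7 °C

L₁(1 + α₁ΔT) = L₂(1 + α₂ΔT) ⇒ ΔT = (L₂ − L₁)/(α₁L₁ − α₂L₂)
L₂ − L₁ = 2.5844 − 2.5762 = 8.20×10⁻³ m
α₁L₁ − α₂L₂ = 20.0×10⁻⁶×2.5762 − 93×10⁻⁷×2.5844 = 2.748908×10⁻⁵ m/K
ΔT = 8.20×10⁻³ / 2.748908×10⁻⁵ = 298.300 K
T = 26.4 + 298.300 = 324.700 °C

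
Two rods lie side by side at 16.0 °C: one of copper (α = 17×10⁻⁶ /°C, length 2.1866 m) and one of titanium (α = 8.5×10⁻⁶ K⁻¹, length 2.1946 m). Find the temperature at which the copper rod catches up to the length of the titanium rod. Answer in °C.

T = 448.0 °C

L₁(1 + α₁ΔT) = L₂(1 + α₂ΔT) ⇒ ΔT = (L₂ − L₁)/(α₁L₁ − α₂L₂)
L₂ − L₁ = 2.1946 − 2.1866 = 8.00×10⁻³ m
α₁L₁ − α₂L₂ = 17×10⁻⁶×2.1866 − 8.5×10⁻⁶×2.1946 = 1.85181×10⁻⁵ m/K
ΔT = 8.00×10⁻³ / 1.85181×10⁻⁵ = 432.010 K
T = 16.0 + 432.010 = 448.010 °C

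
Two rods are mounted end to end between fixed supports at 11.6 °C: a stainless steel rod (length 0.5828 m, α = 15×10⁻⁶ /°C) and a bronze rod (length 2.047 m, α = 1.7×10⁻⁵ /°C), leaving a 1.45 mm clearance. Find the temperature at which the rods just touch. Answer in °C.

Gap closes when ΔL₁ + ΔL₂ = 1.45 mm = 1.45×10⁻³ m
(α₁L₁ + α₂L₂)ΔT = g
α₁L₁ + α₂L₂ = 15×10⁻⁶×0.5828 + 1.7×10⁻⁵×2.047 = 4.3541×10⁻⁵ m/K
ΔT = 1.45×10⁻³ / 4.3541×10⁻⁵ = 33.302 K
T = 11.6 + 33.302 = 44.902 °C

T = 44.9 °C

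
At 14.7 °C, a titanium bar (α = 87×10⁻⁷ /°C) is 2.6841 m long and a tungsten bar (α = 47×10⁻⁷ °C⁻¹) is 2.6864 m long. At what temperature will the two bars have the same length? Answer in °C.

L₁(1 + α₁ΔT) = L₂(1 + α₂ΔT) ⇒ ΔT = (L₂ − L₁)/(α₁L₁ − α₂L₂)
L₂ − L₁ = 2.6864 − 2.6841 = 2.30×10⁻³ m
α₁L₁ − α₂L₂ = 87×10⁻⁷×2.6841 − 47×10⁻⁷×2.6864 = 1.072559×10⁻⁵ m/K
ΔT = 2.30×10⁻³ / 1.072559×10⁻⁵ = 214.440 K
T = 14.7 + 214.440 = 229.140 °C

T = 229.1 °C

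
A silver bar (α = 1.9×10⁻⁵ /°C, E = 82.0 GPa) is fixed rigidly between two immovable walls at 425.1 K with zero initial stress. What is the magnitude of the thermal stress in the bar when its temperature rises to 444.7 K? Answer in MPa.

σ = 30.5 MPa

Fully constrained: the free strain ε = αΔT is blocked, so σ = Eε = EαΔT.
|ΔT| = 19.6 K
σ = 82.0×10⁹ × 1.9×10⁻⁵ × 19.6 = 3.05×10⁷ Pa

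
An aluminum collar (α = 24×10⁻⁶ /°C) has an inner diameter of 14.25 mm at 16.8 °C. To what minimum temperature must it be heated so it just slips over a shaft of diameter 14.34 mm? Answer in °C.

Required Δd = 14.34 − 14.25 = 0.09 mm
Δd = αd₀ΔT ⇒ ΔT = Δd/(αd₀) = 0.09 / (24×10⁻⁶ × 14.25) = 263.16 K
T_min = 16.8 + 263.16 = 279.96 °C

T = 280 °C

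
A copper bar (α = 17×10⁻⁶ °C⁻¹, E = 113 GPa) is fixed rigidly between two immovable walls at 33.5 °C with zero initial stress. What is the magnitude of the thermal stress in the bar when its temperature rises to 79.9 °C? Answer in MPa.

σ = 89.1 MPa

Fully constrained: the free strain ε = αΔT is blocked, so σ = Eε = EαΔT.
|ΔT| = 46.4 K
σ = 113×10⁹ × 17×10⁻⁶ × 46.4 = 8.91×10⁷ Pa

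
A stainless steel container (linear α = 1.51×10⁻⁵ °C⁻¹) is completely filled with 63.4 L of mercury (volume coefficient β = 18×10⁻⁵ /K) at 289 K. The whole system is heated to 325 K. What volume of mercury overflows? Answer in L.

0.307 L

The container also expands: β_container ≈ 3α = 4.53×10⁻⁵ /K
Net overflow = V₀(β_liq − 3α_cont)ΔT
β − 3α = 1.80×10⁻⁴ − 4.53×10⁻⁵ = 1.347×10⁻⁴ /K; ΔT = 36 K
ΔV = 63.4 × 1.347×10⁻⁴ × 36 = 0.307 L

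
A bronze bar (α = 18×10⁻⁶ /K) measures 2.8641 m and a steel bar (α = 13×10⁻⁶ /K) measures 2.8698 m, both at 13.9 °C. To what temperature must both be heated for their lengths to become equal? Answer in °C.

T = 414.0 °C

L₁(1 + α₁ΔT) = L₂(1 + α₂ΔT) ⇒ ΔT = (L₂ − L₁)/(α₁L₁ − α₂L₂)
L₂ − L₁ = 2.8698 − 2.8641 = 5.70×10⁻³ m
α₁L₁ − α₂L₂ = 18×10⁻⁶×2.8641 − 13×10⁻⁶×2.8698 = 1.42464×10⁻⁵ m/K
ΔT = 5.70×10⁻³ / 1.42464×10⁻⁵ = 400.101 K
T = 13.9 + 400.101 = 414.001 °C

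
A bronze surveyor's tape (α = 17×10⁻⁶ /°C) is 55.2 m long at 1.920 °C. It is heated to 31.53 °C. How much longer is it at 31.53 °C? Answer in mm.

ΔL = 27.8 mm

|ΔT| = |31.53 − 1.920| = 29.610 K
ΔL = αL₀ΔT = (17×10⁻⁶)(55.2)(29.610) = 2.78×10⁻² m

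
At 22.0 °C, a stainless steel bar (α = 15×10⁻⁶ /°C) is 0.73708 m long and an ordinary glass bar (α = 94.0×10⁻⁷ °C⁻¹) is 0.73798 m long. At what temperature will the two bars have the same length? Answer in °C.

Equal length when α₁L₁ΔT − α₂L₂ΔT = L₂ − L₁ = 9.00×10⁻⁴ m
α₁L₁ = 1.10562×10⁻⁵, α₂L₂ = 6.937012×10⁻⁶ → Δ(αL) = 4.119188×10⁻⁶ m/K
ΔT = 9.00×10⁻⁴ / 4.119188×10⁻⁶ = 218.490 K, so T = 22.0 + 218.490 = 240.490 °C

T = 240.5 °C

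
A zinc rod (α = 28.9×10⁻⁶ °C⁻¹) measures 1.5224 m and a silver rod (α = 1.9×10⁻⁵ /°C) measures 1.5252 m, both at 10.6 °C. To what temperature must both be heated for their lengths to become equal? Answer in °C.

T = 197.0 °C

L₁(1 + α₁ΔT) = L₂(1 + α₂ΔT) ⇒ ΔT = (L₂ − L₁)/(α₁L₁ − α₂L₂)
L₂ − L₁ = 1.5252 − 1.5224 = 2.80×10⁻³ m
α₁L₁ − α₂L₂ = 28.9×10⁻⁶×1.5224 − 1.9×10⁻⁵×1.5252 = 1.501856×10⁻⁵ m/K
ΔT = 2.80×10⁻³ / 1.501856×10⁻⁵ = 186.436 K
T = 10.6 + 186.436 = 197.036 °C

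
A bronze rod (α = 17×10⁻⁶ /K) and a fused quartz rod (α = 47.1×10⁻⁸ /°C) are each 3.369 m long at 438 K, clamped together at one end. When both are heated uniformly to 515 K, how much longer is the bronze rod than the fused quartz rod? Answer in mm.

ΔT = 77 K
bronze: ΔL = 17×10⁻⁶ × 3.369 m × 77 = 4.4100×10⁻³ m = 4.4100 mm
fused quartz: ΔL = 47.1×10⁻⁸ × 3.369 m × 77 = 1.2218×10⁻⁴ m = 0.12218 mm
difference = 4.4100 − 0.12218 = 4.28782 mm

4.29 mm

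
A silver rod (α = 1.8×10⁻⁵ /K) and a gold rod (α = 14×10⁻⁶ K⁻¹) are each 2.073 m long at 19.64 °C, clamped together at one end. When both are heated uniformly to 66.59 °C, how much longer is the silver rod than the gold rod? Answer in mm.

0.389 mm

ΔT = 46.95 K
silver: ΔL = 1.8×10⁻⁵ × 2.073 m × 46.95 = 1.7519×10⁻³ m = 1.7519 mm
gold: ΔL = 14×10⁻⁶ × 2.073 m × 46.95 = 1.3626×10⁻³ m = 1.3626 mm
difference = 1.7519 − 1.3626 = 0.3893 mm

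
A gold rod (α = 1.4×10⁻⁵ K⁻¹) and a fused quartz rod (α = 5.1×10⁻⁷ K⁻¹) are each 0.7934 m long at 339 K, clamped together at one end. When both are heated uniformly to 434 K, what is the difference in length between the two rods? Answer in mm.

1.02 mm

ΔT = 95 K
gold: ΔL = 1.4×10⁻⁵ × 0.7934 m × 95 = 1.0552×10⁻³ m = 1.0552 mm
fused quartz: ΔL = 5.1×10⁻⁷ × 0.7934 m × 95 = 3.8440×10⁻⁵ m = 0.038440 mm
difference = 1.0552 − 0.038440 = 1.01676 mm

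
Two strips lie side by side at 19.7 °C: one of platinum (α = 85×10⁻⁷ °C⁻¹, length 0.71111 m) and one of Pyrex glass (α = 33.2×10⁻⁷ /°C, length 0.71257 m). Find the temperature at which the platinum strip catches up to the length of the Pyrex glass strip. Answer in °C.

L₁(1 + α₁ΔT) = L₂(1 + α₂ΔT) ⇒ ΔT = (L₂ − L₁)/(α₁L₁ − α₂L₂)
L₂ − L₁ = 0.71257 − 0.71111 = 1.46×10⁻³ m
α₁L₁ − α₂L₂ = 85×10⁻⁷×0.71111 − 33.2×10⁻⁷×0.71257 = 3.6787026×10⁻⁶ m/K
ΔT = 1.46×10⁻³ / 3.6787026×10⁻⁶ = 396.879 K
T = 19.7 + 396.879 = 416.579 °C

T = 416.6 °C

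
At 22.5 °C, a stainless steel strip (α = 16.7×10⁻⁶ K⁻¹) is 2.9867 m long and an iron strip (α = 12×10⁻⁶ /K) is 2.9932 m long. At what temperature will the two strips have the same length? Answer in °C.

Equal length when α₁L₁ΔT − α₂L₂ΔT = L₂ − L₁ = 6.50×10⁻³ m
α₁L₁ = 4.987789×10⁻⁵, α₂L₂ = 3.59184×10⁻⁵ → Δ(αL) = 1.395949×10⁻⁵ m/K
ΔT = 6.50×10⁻³ / 1.395949×10⁻⁵ = 465.633 K, so T = 22.5 + 465.633 = 488.133 °C

T = 488.1 °C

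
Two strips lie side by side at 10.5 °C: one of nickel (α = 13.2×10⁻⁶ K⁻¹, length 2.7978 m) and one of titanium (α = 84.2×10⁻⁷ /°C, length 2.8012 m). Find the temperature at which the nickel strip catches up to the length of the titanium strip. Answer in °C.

T = 265.3 °C

L₁(1 + α₁ΔT) = L₂(1 + α₂ΔT) ⇒ ΔT = (L₂ − L₁)/(α₁L₁ − α₂L₂)
L₂ − L₁ = 2.8012 − 2.7978 = 3.40×10⁻³ m
α₁L₁ − α₂L₂ = 13.2×10⁻⁶×2.7978 − 84.2×10⁻⁷×2.8012 = 1.3344856×10⁻⁵ m/K
ΔT = 3.40×10⁻³ / 1.3344856×10⁻⁵ = 254.780 K
T = 10.5 + 254.780 = 265.280 °C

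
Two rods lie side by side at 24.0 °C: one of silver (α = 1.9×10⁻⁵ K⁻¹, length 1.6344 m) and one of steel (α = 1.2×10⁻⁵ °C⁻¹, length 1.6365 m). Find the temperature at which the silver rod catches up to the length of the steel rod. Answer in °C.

T = 208.0 °C

Equal length when α₁L₁ΔT − α₂L₂ΔT = L₂ − L₁ = 2.10×10⁻³ m
α₁L₁ = 3.10536×10⁻⁵, α₂L₂ = 1.9638×10⁻⁵ → Δ(αL) = 1.14156×10⁻⁵ m/K
ΔT = 2.10×10⁻³ / 1.14156×10⁻⁵ = 183.959 K, so T = 24.0 + 183.959 = 207.959 °C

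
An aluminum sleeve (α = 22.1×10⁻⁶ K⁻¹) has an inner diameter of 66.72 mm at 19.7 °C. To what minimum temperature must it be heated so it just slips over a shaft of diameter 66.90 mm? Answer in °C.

T = 142 °C

Required Δd = 66.90 − 66.72 = 0.18 mm
Δd = αd₀ΔT ⇒ ΔT = Δd/(αd₀) = 0.18 / (22.1×10⁻⁶ × 66.72) = 122.07 K
T_min = 19.7 + 122.07 = 141.77 °C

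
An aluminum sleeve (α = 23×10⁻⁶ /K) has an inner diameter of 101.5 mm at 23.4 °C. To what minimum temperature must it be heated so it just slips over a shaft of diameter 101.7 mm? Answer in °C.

Required Δd = 101.7 − 101.5 = 0.2 mm
Δd = αd₀ΔT ⇒ ΔT = Δd/(αd₀) = 0.2 / (23×10⁻⁶ × 101.5) = 85.67 K
T_min = 23.4 + 85.67 = 109.07 °C

T = 109 °C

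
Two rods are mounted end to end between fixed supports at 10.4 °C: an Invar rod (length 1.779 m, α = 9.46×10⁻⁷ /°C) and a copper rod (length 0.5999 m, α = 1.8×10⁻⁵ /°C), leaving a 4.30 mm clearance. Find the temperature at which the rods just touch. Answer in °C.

Gap closes when ΔL₁ + ΔL₂ = 4.30 mm = 4.30×10⁻³ m
(α₁L₁ + α₂L₂)ΔT = g
α₁L₁ + α₂L₂ = 9.46×10⁻⁷×1.779 + 1.8×10⁻⁵×0.5999 = 1.2481134×10⁻⁵ m/K
ΔT = 4.30×10⁻³ / 1.2481134×10⁻⁵ = 344.52 K
T = 10.4 + 344.52 = 354.92 °C

T = 355 °C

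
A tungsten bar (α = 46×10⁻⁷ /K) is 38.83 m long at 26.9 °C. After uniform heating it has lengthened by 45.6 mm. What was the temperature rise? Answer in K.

ΔL = αL₀ΔT ⇒ ΔT = ΔL / (αL₀)
ΔT = 45.6×10⁻³ m / (46×10⁻⁷ × 38.83 m) = 255.29 K

ΔT = 255 K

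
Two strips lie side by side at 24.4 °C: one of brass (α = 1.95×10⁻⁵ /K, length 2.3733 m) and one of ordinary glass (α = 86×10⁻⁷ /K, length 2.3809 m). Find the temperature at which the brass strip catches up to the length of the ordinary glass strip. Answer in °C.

Equal length when α₁L₁ΔT − α₂L₂ΔT = L₂ − L₁ = 7.60×10⁻³ m
α₁L₁ = 4.627935×10⁻⁵, α₂L₂ = 2.047574×10⁻⁵ → Δ(αL) = 2.580361×10⁻⁵ m/K
ΔT = 7.60×10⁻³ / 2.580361×10⁻⁵ = 294.532 K, so T = 24.4 + 294.532 = 318.932 °C

T = 318.9 °C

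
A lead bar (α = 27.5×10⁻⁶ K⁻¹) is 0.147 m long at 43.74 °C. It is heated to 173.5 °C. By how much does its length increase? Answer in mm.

|ΔT| = |173.5 − 43.74| = 129.76 K
ΔL = αL₀ΔT = (27.5×10⁻⁶)(0.147)(129.76) = 5.25×10⁻⁴ m

ΔL = 0.525 mm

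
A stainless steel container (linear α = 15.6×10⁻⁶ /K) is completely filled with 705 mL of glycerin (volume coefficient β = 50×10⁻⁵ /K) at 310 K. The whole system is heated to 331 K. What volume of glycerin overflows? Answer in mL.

The container also expands: β_container ≈ 3α = 4.68×10⁻⁵ /K
Net overflow = V₀(β_liq − 3α_cont)ΔT
β − 3α = 5.00×10⁻⁴ − 4.68×10⁻⁵ = 4.532×10⁻⁴ /K; ΔT = 21 K
ΔV = 705 × 4.532×10⁻⁴ × 21 = 6.71 mL

6.71 mL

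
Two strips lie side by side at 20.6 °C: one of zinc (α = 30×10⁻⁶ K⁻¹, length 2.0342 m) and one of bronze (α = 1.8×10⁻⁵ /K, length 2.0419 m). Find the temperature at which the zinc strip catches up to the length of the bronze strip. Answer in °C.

T = 337.8 °C

Equal length when α₁L₁ΔT − α₂L₂ΔT = L₂ − L₁ = 7.70×10⁻³ m
α₁L₁ = 6.1026×10⁻⁵, α₂L₂ = 3.67542×10⁻⁵ → Δ(αL) = 2.42718×10⁻⁵ m/K
ΔT = 7.70×10⁻³ / 2.42718×10⁻⁵ = 317.241 K, so T = 20.6 + 317.241 = 337.841 °C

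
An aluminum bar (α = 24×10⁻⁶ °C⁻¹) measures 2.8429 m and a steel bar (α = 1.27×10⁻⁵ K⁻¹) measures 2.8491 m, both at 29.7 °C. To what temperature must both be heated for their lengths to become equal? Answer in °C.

Equal length when α₁L₁ΔT − α₂L₂ΔT = L₂ − L₁ = 6.20×10⁻³ m
α₁L₁ = 6.82296×10⁻⁵, α₂L₂ = 3.618357×10⁻⁵ → Δ(αL) = 3.204603×10⁻⁵ m/K
ΔT = 6.20×10⁻³ / 3.204603×10⁻⁵ = 193.472 K, so T = 29.7 + 193.472 = 223.172 °C

T = 223.2 °C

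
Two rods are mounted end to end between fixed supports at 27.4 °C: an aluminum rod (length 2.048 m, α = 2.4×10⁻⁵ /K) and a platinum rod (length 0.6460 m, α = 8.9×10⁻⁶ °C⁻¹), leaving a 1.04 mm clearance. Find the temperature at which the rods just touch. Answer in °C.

α₁L₁ = 4.9152×10⁻⁵ m/K, α₂L₂ = 5.7494×10⁻⁶ m/K → total 5.49014×10⁻⁵ m/K
ΔT = g/(α₁L₁+α₂L₂) = 1.04×10⁻³ / 5.49014×10⁻⁵ = 18.943 K
T = 27.4 + 18.943 = 46.343 °C

T = 46.3 °C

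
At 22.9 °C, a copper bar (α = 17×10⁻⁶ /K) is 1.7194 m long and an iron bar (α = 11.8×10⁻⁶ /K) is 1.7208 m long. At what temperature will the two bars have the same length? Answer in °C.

T = 179.8 °C

Equal length when α₁L₁ΔT − α₂L₂ΔT = L₂ − L₁ = 1.40×10⁻³ m
α₁L₁ = 2.92298×10⁻⁵, α₂L₂ = 2.030544×10⁻⁵ → Δ(αL) = 8.92436×10⁻⁶ m/K
ΔT = 1.40×10⁻³ / 8.92436×10⁻⁶ = 156.874 K, so T = 22.9 + 156.874 = 179.774 °C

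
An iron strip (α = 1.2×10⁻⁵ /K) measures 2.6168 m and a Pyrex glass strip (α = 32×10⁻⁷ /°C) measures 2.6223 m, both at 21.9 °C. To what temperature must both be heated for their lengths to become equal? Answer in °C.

T = 260.9 °C

Equal length when α₁L₁ΔT − α₂L₂ΔT = L₂ − L₁ = 5.50×10⁻³ m
α₁L₁ = 3.14016×10⁻⁵, α₂L₂ = 8.39136×10⁻⁶ → Δ(αL) = 2.301024×10⁻⁵ m/K
ΔT = 5.50×10⁻³ / 2.301024×10⁻⁵ = 239.024 K, so T = 21.9 + 239.024 = 260.924 °C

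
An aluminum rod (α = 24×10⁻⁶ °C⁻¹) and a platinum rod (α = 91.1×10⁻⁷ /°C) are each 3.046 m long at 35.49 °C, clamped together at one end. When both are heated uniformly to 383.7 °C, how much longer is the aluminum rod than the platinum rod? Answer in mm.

15.8 mm

ΔT = 348.21 K
aluminum: ΔL = 24×10⁻⁶ × 3.046 m × 348.21 = 2.5456×10⁻² m = 25.456 mm
platinum: ΔL = 91.1×10⁻⁷ × 3.046 m × 348.21 = 9.6625×10⁻³ m = 9.6625 mm
difference = 25.456 − 9.6625 = 15.7935 mm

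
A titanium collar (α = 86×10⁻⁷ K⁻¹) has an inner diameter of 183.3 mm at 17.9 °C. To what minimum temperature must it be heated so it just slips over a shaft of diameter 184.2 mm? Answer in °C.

Required Δd = 184.2 − 183.3 = 0.9 mm
Δd = αd₀ΔT ⇒ ΔT = Δd/(αd₀) = 0.9 / (86×10⁻⁷ × 183.3) = 570.93 K
T_min = 17.9 + 570.93 = 588.83 °C

T = 589 °C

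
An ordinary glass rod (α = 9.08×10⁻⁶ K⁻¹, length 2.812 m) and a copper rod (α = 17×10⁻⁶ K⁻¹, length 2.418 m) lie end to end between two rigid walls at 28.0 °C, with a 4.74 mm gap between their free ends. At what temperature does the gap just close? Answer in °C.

T = 99.1 °C

α₁L₁ = 2.553296×10⁻⁵ m/K, α₂L₂ = 4.1106×10⁻⁵ m/K → total 6.663896×10⁻⁵ m/K
ΔT = g/(α₁L₁+α₂L₂) = 4.74×10⁻³ / 6.663896×10⁻⁵ = 71.130 K
T = 28.0 + 71.130 = 99.130 °C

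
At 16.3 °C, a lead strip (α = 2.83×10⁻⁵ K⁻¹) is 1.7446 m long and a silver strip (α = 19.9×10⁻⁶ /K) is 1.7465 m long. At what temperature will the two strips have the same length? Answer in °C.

Equal length when α₁L₁ΔT − α₂L₂ΔT = L₂ − L₁ = 1.90×10⁻³ m
α₁L₁ = 4.937218×10⁻⁵, α₂L₂ = 3.475535×10⁻⁵ → Δ(αL) = 1.461683×10⁻⁵ m/K
ΔT = 1.90×10⁻³ / 1.461683×10⁻⁵ = 129.987 K, so T = 16.3 + 129.987 = 146.287 °C

T = 146.3 °C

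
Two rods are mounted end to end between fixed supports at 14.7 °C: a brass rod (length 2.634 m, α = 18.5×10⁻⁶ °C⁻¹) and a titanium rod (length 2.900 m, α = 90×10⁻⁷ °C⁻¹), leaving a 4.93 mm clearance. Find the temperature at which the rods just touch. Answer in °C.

Gap closes when ΔL₁ + ΔL₂ = 4.93 mm = 4.93×10⁻³ m
(α₁L₁ + α₂L₂)ΔT = g
α₁L₁ + α₂L₂ = 18.5×10⁻⁶×2.634 + 90×10⁻⁷×2.900 = 7.4829×10⁻⁵ m/K
ΔT = 4.93×10⁻³ / 7.4829×10⁻⁵ = 65.884 K
T = 14.7 + 65.884 = 80.584 °C

T = 80.6 °C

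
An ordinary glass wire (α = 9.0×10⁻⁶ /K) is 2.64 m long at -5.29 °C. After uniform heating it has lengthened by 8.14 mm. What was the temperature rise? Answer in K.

ΔT = 343 K

ΔL = αL₀ΔT ⇒ ΔT = ΔL / (αL₀)
ΔT = 8.14×10⁻³ m / (9.0×10⁻⁶ × 2.64 m) = 342.59 K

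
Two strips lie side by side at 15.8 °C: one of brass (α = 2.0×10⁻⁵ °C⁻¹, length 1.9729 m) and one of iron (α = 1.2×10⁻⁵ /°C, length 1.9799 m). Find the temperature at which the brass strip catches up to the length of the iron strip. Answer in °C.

T = 461.7 °C

Equal length when α₁L₁ΔT − α₂L₂ΔT = L₂ − L₁ = 7.00×10⁻³ m
α₁L₁ = 3.9458×10⁻⁵, α₂L₂ = 2.37588×10⁻⁵ → Δ(αL) = 1.56992×10⁻⁵ m/K
ΔT = 7.00×10⁻³ / 1.56992×10⁻⁵ = 445.883 K, so T = 15.8 + 445.883 = 461.683 °C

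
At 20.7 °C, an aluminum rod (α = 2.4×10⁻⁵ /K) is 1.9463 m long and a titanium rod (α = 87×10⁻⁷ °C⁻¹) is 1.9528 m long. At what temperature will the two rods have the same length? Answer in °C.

T = 239.4 °C

L₁(1 + α₁ΔT) = L₂(1 + α₂ΔT) ⇒ ΔT = (L₂ − L₁)/(α₁L₁ − α₂L₂)
L₂ − L₁ = 1.9528 − 1.9463 = 6.50×10⁻³ m
α₁L₁ − α₂L₂ = 2.4×10⁻⁵×1.9463 − 87×10⁻⁷×1.9528 = 2.972184×10⁻⁵ m/K
ΔT = 6.50×10⁻³ / 2.972184×10⁻⁵ = 218.694 K
T = 20.7 + 218.694 = 239.394 °C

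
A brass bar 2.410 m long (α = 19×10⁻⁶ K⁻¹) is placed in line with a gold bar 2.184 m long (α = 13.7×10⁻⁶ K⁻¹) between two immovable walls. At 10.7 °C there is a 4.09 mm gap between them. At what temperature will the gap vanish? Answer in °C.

T = 64.7 °C

Gap closes when ΔL₁ + ΔL₂ = 4.09 mm = 4.09×10⁻³ m
(α₁L₁ + α₂L₂)ΔT = g
α₁L₁ + α₂L₂ = 19×10⁻⁶×2.410 + 13.7×10⁻⁶×2.184 = 7.57108×10⁻⁵ m/K
ΔT = 4.09×10⁻³ / 7.57108×10⁻⁵ = 54.021 K
T = 10.7 + 54.021 = 64.721 °C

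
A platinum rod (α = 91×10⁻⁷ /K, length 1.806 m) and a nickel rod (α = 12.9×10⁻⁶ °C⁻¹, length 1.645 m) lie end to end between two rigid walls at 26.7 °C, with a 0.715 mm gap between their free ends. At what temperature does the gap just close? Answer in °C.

T = 45.7 °C

Gap closes when ΔL₁ + ΔL₂ = 0.715 mm = 7.15×10⁻⁴ m
(α₁L₁ + α₂L₂)ΔT = g
α₁L₁ + α₂L₂ = 91×10⁻⁷×1.806 + 12.9×10⁻⁶×1.645 = 3.76551×10⁻⁵ m/K
ΔT = 7.15×10⁻⁴ / 3.76551×10⁻⁵ = 18.988 K
T = 26.7 + 18.988 = 45.688 °C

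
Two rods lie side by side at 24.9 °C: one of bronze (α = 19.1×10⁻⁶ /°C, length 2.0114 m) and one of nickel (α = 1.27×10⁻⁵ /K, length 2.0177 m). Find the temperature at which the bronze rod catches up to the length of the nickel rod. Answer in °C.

T = 517.4 °C

Equal length when α₁L₁ΔT − α₂L₂ΔT = L₂ − L₁ = 6.30×10⁻³ m
α₁L₁ = 3.841774×10⁻⁵, α₂L₂ = 2.562479×10⁻⁵ → Δ(αL) = 1.279295×10⁻⁵ m/K
ΔT = 6.30×10⁻³ / 1.279295×10⁻⁵ = 492.459 K, so T = 24.9 + 492.459 = 517.359 °C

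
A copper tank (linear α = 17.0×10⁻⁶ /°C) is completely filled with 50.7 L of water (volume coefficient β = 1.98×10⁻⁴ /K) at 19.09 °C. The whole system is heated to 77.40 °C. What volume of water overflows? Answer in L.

The tank also expands: β_container ≈ 3α = 5.1×10⁻⁵ /K
Net overflow = V₀(β_liq − 3α_cont)ΔT
β − 3α = 1.98×10⁻⁴ − 5.1×10⁻⁵ = 1.47×10⁻⁴ /K; ΔT = 58.31 K
ΔV = 50.7 × 1.47×10⁻⁴ × 58.31 = 0.435 L

0.435 L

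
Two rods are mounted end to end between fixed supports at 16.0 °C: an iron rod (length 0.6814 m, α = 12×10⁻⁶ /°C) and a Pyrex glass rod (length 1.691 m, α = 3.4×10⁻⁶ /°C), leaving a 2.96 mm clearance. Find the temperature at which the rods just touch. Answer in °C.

T = 229 °C

α₁L₁ = 8.1768×10⁻⁶ m/K, α₂L₂ = 5.7494×10⁻⁶ m/K → total 1.39262×10⁻⁵ m/K
ΔT = g/(α₁L₁+α₂L₂) = 2.96×10⁻³ / 1.39262×10⁻⁵ = 212.55 K
T = 16.0 + 212.55 = 228.55 °C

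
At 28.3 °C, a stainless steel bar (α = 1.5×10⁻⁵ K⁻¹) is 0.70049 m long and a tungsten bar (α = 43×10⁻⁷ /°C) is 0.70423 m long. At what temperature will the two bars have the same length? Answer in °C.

L₁(1 + α₁ΔT) = L₂(1 + α₂ΔT) ⇒ ΔT = (L₂ − L₁)/(α₁L₁ − α₂L₂)
L₂ − L₁ = 0.70423 − 0.70049 = 3.74×10⁻³ m
α₁L₁ − α₂L₂ = 1.5×10⁻⁵×0.70049 − 43×10⁻⁷×0.70423 = 7.479161×10⁻⁶ m/K
ΔT = 3.74×10⁻³ / 7.479161×10⁻⁶ = 500.056 K
T = 28.3 + 500.056 = 528.356 °C

T = 528.4 °C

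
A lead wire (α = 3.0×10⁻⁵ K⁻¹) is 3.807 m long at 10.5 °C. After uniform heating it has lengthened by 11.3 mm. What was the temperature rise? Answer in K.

ΔL = αL₀ΔT ⇒ ΔT = ΔL / (αL₀)
ΔT = 11.3×10⁻³ m / (3.0×10⁻⁵ × 3.807 m) = 98.941 K

ΔT = 98.9 K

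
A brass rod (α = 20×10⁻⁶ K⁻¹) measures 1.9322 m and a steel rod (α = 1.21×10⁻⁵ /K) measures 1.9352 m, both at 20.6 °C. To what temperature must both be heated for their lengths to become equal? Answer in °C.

Equal length when α₁L₁ΔT − α₂L₂ΔT = L₂ − L₁ = 3.00×10⁻³ m
α₁L₁ = 3.8644×10⁻⁵, α₂L₂ = 2.341592×10⁻⁵ → Δ(αL) = 1.522808×10⁻⁵ m/K
ΔT = 3.00×10⁻³ / 1.522808×10⁻⁵ = 197.004 K, so T = 20.6 + 197.004 = 217.604 °C

T = 217.6 °C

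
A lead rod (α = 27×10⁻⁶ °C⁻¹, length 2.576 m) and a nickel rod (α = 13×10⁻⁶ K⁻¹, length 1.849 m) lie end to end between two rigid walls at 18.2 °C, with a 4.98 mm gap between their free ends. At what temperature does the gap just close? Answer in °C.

T = 71.4 °C

α₁L₁ = 6.9552×10⁻⁵ m/K, α₂L₂ = 2.4037×10⁻⁵ m/K → total 9.3589×10⁻⁵ m/K
ΔT = g/(α₁L₁+α₂L₂) = 4.98×10⁻³ / 9.3589×10⁻⁵ = 53.211 K
T = 18.2 + 53.211 = 71.411 °C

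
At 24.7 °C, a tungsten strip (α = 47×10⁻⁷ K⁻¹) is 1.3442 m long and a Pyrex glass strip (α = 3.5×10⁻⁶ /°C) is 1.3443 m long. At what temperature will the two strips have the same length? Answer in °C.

L₁(1 + α₁ΔT) = L₂(1 + α₂ΔT) ⇒ ΔT = (L₂ − L₁)/(α₁L₁ − α₂L₂)
L₂ − L₁ = 1.3443 − 1.3442 = 1.00×10⁻⁴ m
α₁L₁ − α₂L₂ = 47×10⁻⁷×1.3442 − 3.5×10⁻⁶×1.3443 = 1.61269×10⁻⁶ m/K
ΔT = 1.00×10⁻⁴ / 1.61269×10⁻⁶ = 62.0082 K
T = 24.7 + 62.0082 = 86.7082 °C

T = 86.71 °C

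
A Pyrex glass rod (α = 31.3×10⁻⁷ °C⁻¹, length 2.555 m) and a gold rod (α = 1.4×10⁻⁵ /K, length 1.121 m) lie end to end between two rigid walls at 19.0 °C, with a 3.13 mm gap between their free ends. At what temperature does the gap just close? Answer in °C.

Gap closes when ΔL₁ + ΔL₂ = 3.13 mm = 3.13×10⁻³ m
(α₁L₁ + α₂L₂)ΔT = g
α₁L₁ + α₂L₂ = 31.3×10⁻⁷×2.555 + 1.4×10⁻⁵×1.121 = 2.369115×10⁻⁵ m/K
ΔT = 3.13×10⁻³ / 2.369115×10⁻⁵ = 132.12 K
T = 19.0 + 132.12 = 151.12 °C

T = 151 °C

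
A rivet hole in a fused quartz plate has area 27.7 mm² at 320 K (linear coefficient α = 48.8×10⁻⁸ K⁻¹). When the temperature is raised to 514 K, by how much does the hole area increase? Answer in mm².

ΔA = 0.00524 mm²

Area coefficient ≈ 2α; |ΔT| = 194 K
ΔA = 2αA₀ΔT = 2(48.8×10⁻⁸)(27.7)(194) = 5.24×10⁻³ mm²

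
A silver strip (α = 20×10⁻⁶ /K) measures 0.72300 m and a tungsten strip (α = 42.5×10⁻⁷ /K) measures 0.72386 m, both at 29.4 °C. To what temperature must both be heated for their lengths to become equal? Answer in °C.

T = 104.9 °C

Equal length when α₁L₁ΔT − α₂L₂ΔT = L₂ − L₁ = 8.60×10⁻⁴ m
α₁L₁ = 1.446×10⁻⁵, α₂L₂ = 3.076405×10⁻⁶ → Δ(αL) = 1.1383595×10⁻⁵ m/K
ΔT = 8.60×10⁻⁴ / 1.1383595×10⁻⁵ = 75.547 K, so T = 29.4 + 75.547 = 104.947 °C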